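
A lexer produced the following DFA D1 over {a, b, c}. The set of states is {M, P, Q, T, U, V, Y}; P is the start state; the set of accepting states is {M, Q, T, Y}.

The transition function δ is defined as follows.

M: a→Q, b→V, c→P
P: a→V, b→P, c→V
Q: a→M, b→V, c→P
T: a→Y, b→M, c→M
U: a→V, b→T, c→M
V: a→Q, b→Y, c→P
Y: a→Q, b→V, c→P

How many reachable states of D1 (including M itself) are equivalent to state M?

First remove the unreachable states {T,U}; 5 states remain.
Start with accepting vs non-accepting: {M,Q,Y} | {P,V}.
On input a, block {P,V} splits into {V} and {P}.
No further refinement is possible. Final partition (3 blocks): {M,Q,Y} | {V} | {P}.
The equivalence class containing M is {M,Q,Y}, of size 3.

3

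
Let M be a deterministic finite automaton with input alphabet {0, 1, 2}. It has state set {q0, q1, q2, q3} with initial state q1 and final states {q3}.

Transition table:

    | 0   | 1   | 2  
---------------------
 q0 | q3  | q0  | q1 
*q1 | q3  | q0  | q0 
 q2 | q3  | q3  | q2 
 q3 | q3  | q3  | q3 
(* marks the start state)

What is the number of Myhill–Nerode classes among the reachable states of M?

First remove the unreachable states {q2}; 3 states remain.
P0 = {q3} | {q0,q1}.
The partition is now stable with 2 blocks: {q3} | {q0,q1}.

2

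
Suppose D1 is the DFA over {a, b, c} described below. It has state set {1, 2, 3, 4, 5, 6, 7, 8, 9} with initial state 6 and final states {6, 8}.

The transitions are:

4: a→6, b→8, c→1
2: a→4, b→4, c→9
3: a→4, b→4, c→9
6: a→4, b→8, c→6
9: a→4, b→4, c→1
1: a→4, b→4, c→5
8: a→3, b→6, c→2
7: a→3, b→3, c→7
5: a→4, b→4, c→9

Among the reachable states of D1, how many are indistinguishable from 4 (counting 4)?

1

Reachable states from the start: {1,2,3,4,5,6,8,9}. Unreachable: {7} — drop them.
Initial partition by acceptance: {6,8} | {1,2,3,4,5,9}.
On input c, block {6,8} splits into {6} and {8}.
Split {1,2,3,4,5,9} by δ(·,a) → {1,2,3,5,9} and {4}.
Stable partition: {6} | {1,2,3,5,9} | {8} | {4} — 4 equivalence classes.
The equivalence class containing 4 is {4}, of size 1.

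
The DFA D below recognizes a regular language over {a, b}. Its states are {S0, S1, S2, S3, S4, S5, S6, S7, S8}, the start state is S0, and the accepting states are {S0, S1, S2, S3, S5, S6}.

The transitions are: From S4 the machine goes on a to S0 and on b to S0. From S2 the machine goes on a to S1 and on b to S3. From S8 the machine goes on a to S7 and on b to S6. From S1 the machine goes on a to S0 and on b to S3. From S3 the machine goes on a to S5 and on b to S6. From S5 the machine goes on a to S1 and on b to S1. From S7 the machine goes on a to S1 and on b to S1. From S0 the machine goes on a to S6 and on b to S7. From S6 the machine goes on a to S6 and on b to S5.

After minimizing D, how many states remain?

6

First remove the unreachable states {S2,S4,S8}; 6 states remain.
Start with accepting vs non-accepting: {S0,S1,S3,S5,S6} | {S7}.
Refine {S0,S1,S3,S5,S6} on symbol b: members go to different blocks, giving {S1,S3,S5,S6} and {S0}.
Refine {S1,S3,S5,S6} on symbol a: members go to different blocks, giving {S3,S5,S6} and {S1}.
On input a, block {S3,S5,S6} splits into {S3,S6} and {S5}.
On input a, block {S3,S6} splits into {S3} and {S6}.
The partition is now stable with 6 blocks: {S3} | {S7} | {S0} | {S1} | {S5} | {S6}.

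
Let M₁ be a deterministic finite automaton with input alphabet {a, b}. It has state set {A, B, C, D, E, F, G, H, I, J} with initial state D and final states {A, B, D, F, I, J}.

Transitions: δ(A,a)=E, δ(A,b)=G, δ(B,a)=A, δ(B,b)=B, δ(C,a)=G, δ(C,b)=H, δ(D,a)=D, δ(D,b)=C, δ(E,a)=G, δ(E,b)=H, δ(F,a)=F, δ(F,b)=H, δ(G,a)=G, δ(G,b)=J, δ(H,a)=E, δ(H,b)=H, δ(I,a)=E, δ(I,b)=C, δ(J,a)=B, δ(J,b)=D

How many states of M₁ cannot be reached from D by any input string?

2

BFS from D reaches {A, B, C, D, E, G, H, J}; the 2 state(s) F, I are never visited.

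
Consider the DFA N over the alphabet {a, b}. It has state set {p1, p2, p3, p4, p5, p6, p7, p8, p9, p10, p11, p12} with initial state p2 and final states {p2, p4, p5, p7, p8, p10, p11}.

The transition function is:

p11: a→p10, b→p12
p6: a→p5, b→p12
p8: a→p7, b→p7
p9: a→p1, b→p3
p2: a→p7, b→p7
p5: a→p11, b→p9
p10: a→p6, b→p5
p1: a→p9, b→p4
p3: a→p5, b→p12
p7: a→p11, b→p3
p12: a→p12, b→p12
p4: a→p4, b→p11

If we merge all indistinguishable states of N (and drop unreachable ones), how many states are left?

10

Reachable states from the start: {p1,p2,p3,p4,p5,p6,p7,p9,p10,p11,p12}. Unreachable: {p8} — drop them.
Initial partition by acceptance: {p2,p4,p5,p7,p10,p11} | {p1,p3,p6,p9,p12}.
Refine {p2,p4,p5,p7,p10,p11} on symbol a: members go to different blocks, giving {p2,p4,p5,p7,p11} and {p10}.
Refine {p2,p4,p5,p7,p11} on symbol a: members go to different blocks, giving {p2,p4,p5,p7} and {p11}.
Split {p2,p4,p5,p7} by δ(·,a) → {p2,p4} and {p5,p7}.
Split {p2,p4} by δ(·,a) → {p2} and {p4}.
Split {p1,p3,p6,p9,p12} by δ(·,a) → {p1,p9,p12} and {p3,p6}.
On input b, block {p1,p9,p12} splits into {p1} and {p9} and {p12}.
On input b, block {p5,p7} splits into {p5} and {p7}.
No further refinement is possible. Final partition (10 blocks): {p2} | {p1} | {p10} | {p11} | {p5} | {p4} | {p3,p6} | {p9} | {p12} | {p7}.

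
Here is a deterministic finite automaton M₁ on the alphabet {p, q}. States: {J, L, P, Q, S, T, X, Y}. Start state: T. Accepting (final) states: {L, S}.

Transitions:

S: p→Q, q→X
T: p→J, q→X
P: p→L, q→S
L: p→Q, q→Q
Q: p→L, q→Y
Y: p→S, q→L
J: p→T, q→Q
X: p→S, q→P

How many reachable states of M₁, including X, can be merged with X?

Initial partition by acceptance: {L,S} | {J,P,Q,T,X,Y}.
Split {J,P,Q,T,X,Y} by δ(·,p) → {P,Q,X,Y} and {J,T}.
Split {P,Q,X,Y} by δ(·,q) → {P,Y} and {Q,X}.
No further refinement is possible. Final partition (4 blocks): {L,S} | {P,Y} | {J,T} | {Q,X}.
The equivalence class containing X is {Q,X}, of size 2.

2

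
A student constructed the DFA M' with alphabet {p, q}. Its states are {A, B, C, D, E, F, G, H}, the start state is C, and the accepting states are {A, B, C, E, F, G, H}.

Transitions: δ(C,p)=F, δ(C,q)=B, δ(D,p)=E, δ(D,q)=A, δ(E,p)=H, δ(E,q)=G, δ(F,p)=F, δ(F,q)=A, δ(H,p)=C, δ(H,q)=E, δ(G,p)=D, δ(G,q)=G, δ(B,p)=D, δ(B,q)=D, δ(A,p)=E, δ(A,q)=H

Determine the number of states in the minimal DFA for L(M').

Start with accepting vs non-accepting: {A,B,C,E,F,G,H} | {D}.
Refine {A,B,C,E,F,G,H} on symbol p: members go to different blocks, giving {A,C,E,F,H} and {B,G}.
Split {A,C,E,F,H} by δ(·,q) → {A,F,H} and {C,E}.
Refine {A,F,H} on symbol p: members go to different blocks, giving {A,H} and {F}.
On input q, block {A,H} splits into {A} and {H}.
On input q, block {B,G} splits into {B} and {G}.
Split {C,E} by δ(·,p) → {C} and {E}.
No further refinement is possible. Final partition (8 blocks): {A} | {D} | {B} | {C} | {F} | {H} | {G} | {E}.

8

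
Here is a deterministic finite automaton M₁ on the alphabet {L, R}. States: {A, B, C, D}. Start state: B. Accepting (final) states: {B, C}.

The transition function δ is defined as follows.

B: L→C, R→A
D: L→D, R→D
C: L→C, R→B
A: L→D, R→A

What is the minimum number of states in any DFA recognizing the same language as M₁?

Every state is reachable, so we keep all 4.
P0 = {B,C} | {A,D}.
Split {B,C} by δ(·,R) → {B} and {C}.
No further refinement is possible. Final partition (3 blocks): {B} | {A,D} | {C}.

3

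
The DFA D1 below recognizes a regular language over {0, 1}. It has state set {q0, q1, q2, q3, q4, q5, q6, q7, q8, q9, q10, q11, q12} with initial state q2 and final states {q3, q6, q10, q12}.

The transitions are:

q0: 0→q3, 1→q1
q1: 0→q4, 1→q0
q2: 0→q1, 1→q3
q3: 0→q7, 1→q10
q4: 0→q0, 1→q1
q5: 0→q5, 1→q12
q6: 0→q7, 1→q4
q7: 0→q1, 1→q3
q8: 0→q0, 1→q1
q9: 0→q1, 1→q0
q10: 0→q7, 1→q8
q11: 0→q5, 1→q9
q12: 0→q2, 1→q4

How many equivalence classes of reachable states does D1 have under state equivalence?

States {q5,q6,q9,q11,q12} cannot be reached from the start state, so discard them.
Start with accepting vs non-accepting: {q3,q10} | {q0,q1,q2,q4,q7,q8}.
Refine {q3,q10} on symbol 1: members go to different blocks, giving {q3} and {q10}.
On input 0, block {q0,q1,q2,q4,q7,q8} splits into {q1,q2,q4,q7,q8} and {q0}.
Split {q1,q2,q4,q7,q8} by δ(·,0) → {q1,q2,q7} and {q4,q8}.
On input 0, block {q1,q2,q7} splits into {q2,q7} and {q1}.
No further refinement is possible. Final partition (6 blocks): {q3} | {q2,q7} | {q10} | {q0} | {q4,q8} | {q1}.

6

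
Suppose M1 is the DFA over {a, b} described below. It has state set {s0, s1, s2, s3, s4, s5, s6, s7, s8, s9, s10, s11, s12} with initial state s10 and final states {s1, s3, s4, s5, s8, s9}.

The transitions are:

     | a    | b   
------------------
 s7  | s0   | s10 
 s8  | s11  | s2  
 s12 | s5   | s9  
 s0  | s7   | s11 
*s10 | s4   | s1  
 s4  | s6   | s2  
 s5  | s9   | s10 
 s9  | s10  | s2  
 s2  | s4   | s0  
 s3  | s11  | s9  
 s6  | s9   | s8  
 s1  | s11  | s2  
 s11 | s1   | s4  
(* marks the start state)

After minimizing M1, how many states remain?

4

Reachable states from the start: {s0,s1,s2,s4,s6,s7,s8,s9,s10,s11}. Unreachable: {s3,s5,s12} — drop them.
Start with accepting vs non-accepting: {s1,s4,s8,s9} | {s0,s2,s6,s7,s10,s11}.
Refine {s0,s2,s6,s7,s10,s11} on symbol a: members go to different blocks, giving {s2,s6,s10,s11} and {s0,s7}.
Split {s2,s6,s10,s11} by δ(·,b) → {s6,s10,s11} and {s2}.
No further refinement is possible. Final partition (4 blocks): {s1,s4,s8,s9} | {s6,s10,s11} | {s0,s7} | {s2}.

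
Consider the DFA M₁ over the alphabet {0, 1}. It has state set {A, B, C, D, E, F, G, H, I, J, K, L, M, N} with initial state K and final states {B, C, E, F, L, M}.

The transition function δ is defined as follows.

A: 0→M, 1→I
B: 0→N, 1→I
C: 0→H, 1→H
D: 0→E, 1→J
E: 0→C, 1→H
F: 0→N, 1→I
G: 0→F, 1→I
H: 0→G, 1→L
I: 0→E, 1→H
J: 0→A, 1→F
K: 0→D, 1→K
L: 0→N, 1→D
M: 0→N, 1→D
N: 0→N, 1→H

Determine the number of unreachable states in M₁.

No path from K leads to B; the other 13 states are all reachable.

1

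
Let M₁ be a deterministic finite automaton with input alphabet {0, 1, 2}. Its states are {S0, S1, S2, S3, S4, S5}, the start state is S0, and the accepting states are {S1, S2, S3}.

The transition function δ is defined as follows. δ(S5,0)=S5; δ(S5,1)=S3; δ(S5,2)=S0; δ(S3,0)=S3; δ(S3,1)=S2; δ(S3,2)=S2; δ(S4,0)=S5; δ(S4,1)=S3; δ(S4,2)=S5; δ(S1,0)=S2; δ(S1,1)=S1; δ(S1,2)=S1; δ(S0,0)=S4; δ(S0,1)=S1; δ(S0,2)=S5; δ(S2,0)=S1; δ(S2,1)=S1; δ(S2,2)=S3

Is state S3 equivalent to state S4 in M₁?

All states are reachable from the start state.
Initial partition by acceptance: {S1,S2,S3} | {S0,S4,S5}.
No further refinement is possible. Final partition (2 blocks): {S1,S2,S3} | {S0,S4,S5}.
S3 and S4 end up in different blocks, so they are distinguishable. For instance, the string 'ε' is accepted from only S3.

No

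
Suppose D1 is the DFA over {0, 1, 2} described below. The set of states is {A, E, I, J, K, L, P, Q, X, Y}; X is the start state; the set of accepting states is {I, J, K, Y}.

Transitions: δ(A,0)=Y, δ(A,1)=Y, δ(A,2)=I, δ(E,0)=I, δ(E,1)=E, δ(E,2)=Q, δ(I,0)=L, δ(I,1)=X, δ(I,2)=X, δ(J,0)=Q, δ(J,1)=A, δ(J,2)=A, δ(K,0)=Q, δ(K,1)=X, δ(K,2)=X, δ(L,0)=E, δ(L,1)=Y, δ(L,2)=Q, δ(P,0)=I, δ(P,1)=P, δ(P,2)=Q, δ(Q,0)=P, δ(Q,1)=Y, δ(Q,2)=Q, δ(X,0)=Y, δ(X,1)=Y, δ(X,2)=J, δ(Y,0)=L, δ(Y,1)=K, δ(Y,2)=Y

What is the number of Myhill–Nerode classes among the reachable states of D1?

Start with accepting vs non-accepting: {I,J,K,Y} | {A,E,L,P,Q,X}.
Refine {I,J,K,Y} on symbol 1: members go to different blocks, giving {I,J,K} and {Y}.
On input 0, block {A,E,L,P,Q,X} splits into {E,P} and {L,Q} and {A,X}.
Stable partition: {I,J,K} | {E,P} | {Y} | {L,Q} | {A,X} — 5 equivalence classes.

5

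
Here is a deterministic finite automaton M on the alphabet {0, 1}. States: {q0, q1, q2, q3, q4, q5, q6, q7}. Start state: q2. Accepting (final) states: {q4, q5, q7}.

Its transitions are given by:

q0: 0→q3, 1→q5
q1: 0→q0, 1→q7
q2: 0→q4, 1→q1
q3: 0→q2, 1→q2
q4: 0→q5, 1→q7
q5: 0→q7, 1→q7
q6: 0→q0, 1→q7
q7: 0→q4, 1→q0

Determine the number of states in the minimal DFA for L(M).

7

First remove the unreachable states {q6}; 7 states remain.
Start with accepting vs non-accepting: {q4,q5,q7} | {q0,q1,q2,q3}.
On input 1, block {q4,q5,q7} splits into {q4,q5} and {q7}.
Split {q4,q5} by δ(·,0) → {q4} and {q5}.
Split {q0,q1,q2,q3} by δ(·,0) → {q0,q1,q3} and {q2}.
On input 0, block {q0,q1,q3} splits into {q0,q1} and {q3}.
Split {q0,q1} by δ(·,0) → {q0} and {q1}.
No further refinement is possible. Final partition (7 blocks): {q4} | {q0} | {q7} | {q5} | {q2} | {q3} | {q1}.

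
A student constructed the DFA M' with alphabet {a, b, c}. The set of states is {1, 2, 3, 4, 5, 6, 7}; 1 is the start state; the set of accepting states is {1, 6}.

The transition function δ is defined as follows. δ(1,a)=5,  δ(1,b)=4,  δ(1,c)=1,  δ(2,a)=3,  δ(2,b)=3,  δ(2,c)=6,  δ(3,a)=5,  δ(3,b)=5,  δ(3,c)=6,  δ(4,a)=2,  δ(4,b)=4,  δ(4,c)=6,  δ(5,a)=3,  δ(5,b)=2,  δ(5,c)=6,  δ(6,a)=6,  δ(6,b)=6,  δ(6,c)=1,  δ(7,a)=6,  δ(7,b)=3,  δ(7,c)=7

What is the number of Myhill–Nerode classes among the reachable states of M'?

States {7} cannot be reached from the start state, so discard them.
Initial partition by acceptance: {1,6} | {2,3,4,5}.
Split {1,6} by δ(·,a) → {1} and {6}.
Stable partition: {1} | {2,3,4,5} | {6} — 3 equivalence classes.

3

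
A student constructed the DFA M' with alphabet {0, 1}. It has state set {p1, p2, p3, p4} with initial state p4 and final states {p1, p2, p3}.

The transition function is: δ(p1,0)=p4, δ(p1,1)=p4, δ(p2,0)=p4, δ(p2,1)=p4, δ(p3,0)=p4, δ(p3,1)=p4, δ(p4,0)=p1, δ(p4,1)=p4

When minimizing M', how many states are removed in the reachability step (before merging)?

2

BFS from p4 reaches {p1, p4}; the 2 state(s) p2, p3 are never visited.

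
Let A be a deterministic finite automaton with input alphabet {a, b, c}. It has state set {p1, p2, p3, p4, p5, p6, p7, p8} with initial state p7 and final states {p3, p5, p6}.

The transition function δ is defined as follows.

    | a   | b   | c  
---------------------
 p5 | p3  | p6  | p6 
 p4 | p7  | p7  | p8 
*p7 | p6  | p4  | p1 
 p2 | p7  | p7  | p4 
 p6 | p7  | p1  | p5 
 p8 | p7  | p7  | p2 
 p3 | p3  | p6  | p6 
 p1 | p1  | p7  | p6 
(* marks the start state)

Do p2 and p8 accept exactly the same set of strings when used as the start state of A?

Yes

All states are reachable from the start state.
Initial partition by acceptance: {p3,p5,p6} | {p1,p2,p4,p7,p8}.
Split {p3,p5,p6} by δ(·,a) → {p3,p5} and {p6}.
On input a, block {p1,p2,p4,p7,p8} splits into {p1,p2,p4,p8} and {p7}.
On input a, block {p1,p2,p4,p8} splits into {p2,p4,p8} and {p1}.
Stable partition: {p3,p5} | {p2,p4,p8} | {p6} | {p7} | {p1} — 5 equivalence classes.
p2 and p8 lie in the same block of the stable partition, so they are equivalent — no string distinguishes them.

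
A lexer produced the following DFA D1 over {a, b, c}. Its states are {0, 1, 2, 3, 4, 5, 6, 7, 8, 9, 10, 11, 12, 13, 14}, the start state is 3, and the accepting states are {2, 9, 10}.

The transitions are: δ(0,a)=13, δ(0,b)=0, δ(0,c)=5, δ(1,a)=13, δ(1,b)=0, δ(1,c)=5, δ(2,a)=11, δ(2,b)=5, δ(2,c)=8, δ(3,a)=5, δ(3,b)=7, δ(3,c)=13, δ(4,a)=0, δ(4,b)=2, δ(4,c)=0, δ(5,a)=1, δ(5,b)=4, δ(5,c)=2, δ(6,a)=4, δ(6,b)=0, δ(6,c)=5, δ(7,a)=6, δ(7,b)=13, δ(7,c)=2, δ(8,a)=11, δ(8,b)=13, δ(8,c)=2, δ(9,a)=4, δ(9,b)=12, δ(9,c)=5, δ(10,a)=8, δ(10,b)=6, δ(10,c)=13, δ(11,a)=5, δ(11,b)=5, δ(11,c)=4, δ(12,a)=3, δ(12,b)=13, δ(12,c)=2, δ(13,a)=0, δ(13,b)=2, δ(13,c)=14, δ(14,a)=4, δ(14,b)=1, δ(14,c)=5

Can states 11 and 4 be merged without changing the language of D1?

No

States {9,10,12} cannot be reached from the start state, so discard them.
Initial partition by acceptance: {2} | {0,1,3,4,5,6,7,8,11,13,14}.
Split {0,1,3,4,5,6,7,8,11,13,14} by δ(·,b) → {0,1,3,5,6,7,8,11,14} and {4,13}.
On input a, block {0,1,3,5,6,7,8,11,14} splits into {3,5,7,8,11} and {0,1,6,14}.
Refine {3,5,7,8,11} on symbol a: members go to different blocks, giving {3,8,11} and {5,7}.
Refine {3,8,11} on symbol a: members go to different blocks, giving {3,11} and {8}.
Stable partition: {2} | {3,11} | {4,13} | {0,1,6,14} | {5,7} | {8} — 6 equivalence classes.
11 and 4 end up in different blocks, so they are distinguishable. For instance, the string 'b' is accepted from only 4.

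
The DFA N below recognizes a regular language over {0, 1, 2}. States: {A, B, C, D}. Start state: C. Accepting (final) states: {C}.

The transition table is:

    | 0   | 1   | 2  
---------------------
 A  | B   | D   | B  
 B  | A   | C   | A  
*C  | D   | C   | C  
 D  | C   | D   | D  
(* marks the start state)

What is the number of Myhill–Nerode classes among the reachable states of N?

Reachable states from the start: {C,D}. Unreachable: {A,B} — drop them.
P0 = {C} | {D}.
Stable partition: {C} | {D} — 2 equivalence classes.

2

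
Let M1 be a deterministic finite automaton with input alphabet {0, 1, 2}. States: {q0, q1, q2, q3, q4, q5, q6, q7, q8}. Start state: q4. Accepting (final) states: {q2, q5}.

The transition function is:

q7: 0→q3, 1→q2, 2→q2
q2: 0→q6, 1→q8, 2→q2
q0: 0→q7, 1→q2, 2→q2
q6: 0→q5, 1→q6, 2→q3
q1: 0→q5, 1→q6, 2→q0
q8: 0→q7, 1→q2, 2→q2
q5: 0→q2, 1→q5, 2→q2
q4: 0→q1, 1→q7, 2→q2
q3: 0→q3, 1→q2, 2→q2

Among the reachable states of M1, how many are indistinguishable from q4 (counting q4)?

Start with accepting vs non-accepting: {q2,q5} | {q0,q1,q3,q4,q6,q7,q8}.
Refine {q2,q5} on symbol 0: members go to different blocks, giving {q2} and {q5}.
On input 0, block {q0,q1,q3,q4,q6,q7,q8} splits into {q0,q3,q4,q7,q8} and {q1,q6}.
Refine {q0,q3,q4,q7,q8} on symbol 0: members go to different blocks, giving {q0,q3,q7,q8} and {q4}.
No further refinement is possible. Final partition (5 blocks): {q2} | {q0,q3,q7,q8} | {q5} | {q1,q6} | {q4}.
The equivalence class containing q4 is {q4}, of size 1.

1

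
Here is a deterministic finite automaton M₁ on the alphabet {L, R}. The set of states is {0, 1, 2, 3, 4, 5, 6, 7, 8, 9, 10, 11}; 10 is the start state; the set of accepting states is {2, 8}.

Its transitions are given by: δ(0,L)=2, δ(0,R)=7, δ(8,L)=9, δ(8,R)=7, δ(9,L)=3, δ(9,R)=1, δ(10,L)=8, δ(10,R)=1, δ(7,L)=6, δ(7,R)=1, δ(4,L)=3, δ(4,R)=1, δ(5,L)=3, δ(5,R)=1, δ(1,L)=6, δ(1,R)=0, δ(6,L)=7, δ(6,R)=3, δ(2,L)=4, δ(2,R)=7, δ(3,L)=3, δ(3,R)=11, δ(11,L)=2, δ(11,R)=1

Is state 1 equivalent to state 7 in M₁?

No

Reachable states from the start: {0,1,2,3,4,6,7,8,9,10,11}. Unreachable: {5} — drop them.
Start with accepting vs non-accepting: {2,8} | {0,1,3,4,6,7,9,10,11}.
Refine {0,1,3,4,6,7,9,10,11} on symbol L: members go to different blocks, giving {1,3,4,6,7,9} and {0,10,11}.
On input R, block {1,3,4,6,7,9} splits into {4,6,7,9} and {1,3}.
On input L, block {4,6,7,9} splits into {4,9} and {6,7}.
On input R, block {0,10,11} splits into {10,11} and {0}.
Refine {1,3} on symbol L: members go to different blocks, giving {1} and {3}.
Refine {6,7} on symbol R: members go to different blocks, giving {6} and {7}.
The partition is now stable with 8 blocks: {2,8} | {4,9} | {10,11} | {1} | {6} | {0} | {3} | {7}.
1 and 7 end up in different blocks, so they are distinguishable. For instance, the string 'RL' is accepted from only 1.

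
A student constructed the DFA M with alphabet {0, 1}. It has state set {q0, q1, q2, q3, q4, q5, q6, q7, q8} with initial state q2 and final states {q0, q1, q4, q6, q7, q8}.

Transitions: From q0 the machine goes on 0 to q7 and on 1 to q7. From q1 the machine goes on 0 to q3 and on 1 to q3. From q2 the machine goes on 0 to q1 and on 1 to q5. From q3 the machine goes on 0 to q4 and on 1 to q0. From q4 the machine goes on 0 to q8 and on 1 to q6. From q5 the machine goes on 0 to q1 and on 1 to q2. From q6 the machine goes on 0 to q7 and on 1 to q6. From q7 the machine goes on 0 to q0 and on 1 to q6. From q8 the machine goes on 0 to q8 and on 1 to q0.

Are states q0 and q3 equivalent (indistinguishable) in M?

No

Every state is reachable, so we keep all 9.
Initial partition by acceptance: {q0,q1,q4,q6,q7,q8} | {q2,q3,q5}.
Split {q0,q1,q4,q6,q7,q8} by δ(·,0) → {q0,q4,q6,q7,q8} and {q1}.
Refine {q2,q3,q5} on symbol 0: members go to different blocks, giving {q2,q5} and {q3}.
Stable partition: {q0,q4,q6,q7,q8} | {q2,q5} | {q1} | {q3} — 4 equivalence classes.
q0 and q3 end up in different blocks, so they are distinguishable. For instance, the string 'ε' is accepted from only q0.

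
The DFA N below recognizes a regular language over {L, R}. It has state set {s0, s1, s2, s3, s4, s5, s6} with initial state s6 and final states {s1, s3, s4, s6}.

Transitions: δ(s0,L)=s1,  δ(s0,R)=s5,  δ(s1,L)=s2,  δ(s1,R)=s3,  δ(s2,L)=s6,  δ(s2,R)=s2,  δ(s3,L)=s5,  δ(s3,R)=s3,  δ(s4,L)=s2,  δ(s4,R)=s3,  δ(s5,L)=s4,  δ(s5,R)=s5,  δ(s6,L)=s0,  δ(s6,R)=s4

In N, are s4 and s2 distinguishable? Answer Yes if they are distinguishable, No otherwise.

P0 = {s1,s3,s4,s6} | {s0,s2,s5}.
No further refinement is possible. Final partition (2 blocks): {s1,s3,s4,s6} | {s0,s2,s5}.
s4 and s2 end up in different blocks, so they are distinguishable. For instance, the string 'ε' is accepted from only s4.

Yes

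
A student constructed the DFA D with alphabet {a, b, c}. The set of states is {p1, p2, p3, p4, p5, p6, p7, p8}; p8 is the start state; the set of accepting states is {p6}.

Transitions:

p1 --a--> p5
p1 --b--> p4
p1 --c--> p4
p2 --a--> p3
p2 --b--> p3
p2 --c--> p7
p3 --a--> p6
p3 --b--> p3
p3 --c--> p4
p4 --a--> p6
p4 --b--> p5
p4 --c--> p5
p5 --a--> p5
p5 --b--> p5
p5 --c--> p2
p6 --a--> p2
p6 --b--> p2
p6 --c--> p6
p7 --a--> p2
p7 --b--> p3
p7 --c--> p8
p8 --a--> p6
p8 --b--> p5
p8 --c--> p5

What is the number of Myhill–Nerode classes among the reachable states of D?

First remove the unreachable states {p1}; 7 states remain.
Start with accepting vs non-accepting: {p6} | {p2,p3,p4,p5,p7,p8}.
Split {p2,p3,p4,p5,p7,p8} by δ(·,a) → {p2,p5,p7} and {p3,p4,p8}.
Split {p2,p5,p7} by δ(·,a) → {p5,p7} and {p2}.
Refine {p5,p7} on symbol a: members go to different blocks, giving {p5} and {p7}.
Refine {p3,p4,p8} on symbol b: members go to different blocks, giving {p4,p8} and {p3}.
Stable partition: {p6} | {p5} | {p4,p8} | {p2} | {p7} | {p3} — 6 equivalence classes.

6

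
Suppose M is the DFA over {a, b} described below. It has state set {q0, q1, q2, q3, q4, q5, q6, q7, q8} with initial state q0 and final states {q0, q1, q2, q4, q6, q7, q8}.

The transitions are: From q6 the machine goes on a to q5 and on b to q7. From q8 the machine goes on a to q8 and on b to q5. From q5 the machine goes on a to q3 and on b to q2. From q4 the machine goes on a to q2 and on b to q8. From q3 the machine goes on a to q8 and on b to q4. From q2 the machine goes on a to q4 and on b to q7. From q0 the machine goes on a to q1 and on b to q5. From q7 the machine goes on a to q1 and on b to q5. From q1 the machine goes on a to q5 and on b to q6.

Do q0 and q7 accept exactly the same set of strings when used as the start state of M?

Start with accepting vs non-accepting: {q0,q1,q2,q4,q6,q7,q8} | {q3,q5}.
Refine {q0,q1,q2,q4,q6,q7,q8} on symbol a: members go to different blocks, giving {q0,q2,q4,q7,q8} and {q1,q6}.
On input a, block {q0,q2,q4,q7,q8} splits into {q2,q4,q8} and {q0,q7}.
Refine {q2,q4,q8} on symbol b: members go to different blocks, giving {q2} and {q4} and {q8}.
Refine {q3,q5} on symbol a: members go to different blocks, giving {q3} and {q5}.
On input b, block {q1,q6} splits into {q1} and {q6}.
Stable partition: {q2} | {q3} | {q1} | {q0,q7} | {q4} | {q8} | {q5} | {q6} — 8 equivalence classes.
q0 and q7 lie in the same block of the stable partition, so they are equivalent — no string distinguishes them.

Yes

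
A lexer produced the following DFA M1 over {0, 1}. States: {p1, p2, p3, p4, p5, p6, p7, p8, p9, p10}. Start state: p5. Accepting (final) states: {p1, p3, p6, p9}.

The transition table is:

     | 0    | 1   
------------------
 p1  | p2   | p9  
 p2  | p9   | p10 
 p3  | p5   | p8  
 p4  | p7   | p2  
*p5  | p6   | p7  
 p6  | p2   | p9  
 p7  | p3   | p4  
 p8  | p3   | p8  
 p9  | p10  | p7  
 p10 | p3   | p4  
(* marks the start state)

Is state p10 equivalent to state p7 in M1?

Yes

Reachable states from the start: {p2,p3,p4,p5,p6,p7,p8,p9,p10}. Unreachable: {p1} — drop them.
P0 = {p3,p6,p9} | {p2,p4,p5,p7,p8,p10}.
Refine {p3,p6,p9} on symbol 1: members go to different blocks, giving {p3,p9} and {p6}.
Split {p2,p4,p5,p7,p8,p10} by δ(·,0) → {p2,p7,p8,p10} and {p4} and {p5}.
Split {p3,p9} by δ(·,0) → {p3} and {p9}.
Refine {p2,p7,p8,p10} on symbol 0: members go to different blocks, giving {p7,p8,p10} and {p2}.
On input 1, block {p7,p8,p10} splits into {p7,p10} and {p8}.
The partition is now stable with 8 blocks: {p3} | {p7,p10} | {p6} | {p4} | {p5} | {p9} | {p2} | {p8}.
p10 and p7 lie in the same block of the stable partition, so they are equivalent — no string distinguishes them.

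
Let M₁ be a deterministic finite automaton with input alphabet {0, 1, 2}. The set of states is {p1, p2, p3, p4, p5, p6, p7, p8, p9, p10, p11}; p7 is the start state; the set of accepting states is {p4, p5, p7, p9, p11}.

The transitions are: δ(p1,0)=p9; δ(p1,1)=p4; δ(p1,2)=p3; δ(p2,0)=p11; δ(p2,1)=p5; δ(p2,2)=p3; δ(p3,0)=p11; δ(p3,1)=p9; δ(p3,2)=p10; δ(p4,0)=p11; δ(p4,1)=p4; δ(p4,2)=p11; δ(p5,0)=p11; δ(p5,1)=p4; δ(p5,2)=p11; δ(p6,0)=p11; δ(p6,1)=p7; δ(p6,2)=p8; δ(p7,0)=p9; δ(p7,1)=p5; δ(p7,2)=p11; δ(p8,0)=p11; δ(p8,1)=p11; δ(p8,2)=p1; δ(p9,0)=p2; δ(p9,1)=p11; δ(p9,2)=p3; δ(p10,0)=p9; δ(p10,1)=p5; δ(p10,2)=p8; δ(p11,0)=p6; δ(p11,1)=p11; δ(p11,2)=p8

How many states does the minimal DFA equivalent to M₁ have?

Start with accepting vs non-accepting: {p4,p5,p7,p9,p11} | {p1,p2,p3,p6,p8,p10}.
Refine {p4,p5,p7,p9,p11} on symbol 0: members go to different blocks, giving {p4,p5,p7} and {p9,p11}.
On input 1, block {p1,p2,p3,p6,p8,p10} splits into {p1,p2,p6,p10} and {p3,p8}.
No further refinement is possible. Final partition (4 blocks): {p4,p5,p7} | {p1,p2,p6,p10} | {p9,p11} | {p3,p8}.

4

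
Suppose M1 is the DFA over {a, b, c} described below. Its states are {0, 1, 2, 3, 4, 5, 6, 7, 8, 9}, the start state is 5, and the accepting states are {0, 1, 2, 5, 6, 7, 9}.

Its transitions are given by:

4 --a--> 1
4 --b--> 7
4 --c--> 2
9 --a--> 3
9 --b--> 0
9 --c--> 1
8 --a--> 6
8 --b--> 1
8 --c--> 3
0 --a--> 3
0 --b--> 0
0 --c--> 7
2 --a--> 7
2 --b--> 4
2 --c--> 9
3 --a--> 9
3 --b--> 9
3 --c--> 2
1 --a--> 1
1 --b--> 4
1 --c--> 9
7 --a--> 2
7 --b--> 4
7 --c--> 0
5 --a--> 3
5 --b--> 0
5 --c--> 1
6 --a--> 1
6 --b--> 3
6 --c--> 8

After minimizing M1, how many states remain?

Reachable states from the start: {0,1,2,3,4,5,7,9}. Unreachable: {6,8} — drop them.
Initial partition by acceptance: {0,1,2,5,7,9} | {3,4}.
Split {0,1,2,5,7,9} by δ(·,a) → {0,5,9} and {1,2,7}.
Split {3,4} by δ(·,a) → {3} and {4}.
The partition is now stable with 4 blocks: {0,5,9} | {3} | {1,2,7} | {4}.

4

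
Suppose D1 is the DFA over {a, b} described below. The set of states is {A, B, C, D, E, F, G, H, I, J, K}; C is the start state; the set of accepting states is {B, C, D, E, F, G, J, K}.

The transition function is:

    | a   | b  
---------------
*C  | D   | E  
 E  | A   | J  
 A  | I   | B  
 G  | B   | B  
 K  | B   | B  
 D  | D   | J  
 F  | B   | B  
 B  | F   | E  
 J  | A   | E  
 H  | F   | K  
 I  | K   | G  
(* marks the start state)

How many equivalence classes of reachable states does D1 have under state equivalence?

6

States {H} cannot be reached from the start state, so discard them.
Initial partition by acceptance: {B,C,D,E,F,G,J,K} | {A,I}.
On input a, block {B,C,D,E,F,G,J,K} splits into {B,C,D,F,G,K} and {E,J}.
Refine {B,C,D,F,G,K} on symbol b: members go to different blocks, giving {B,C,D} and {F,G,K}.
Refine {B,C,D} on symbol a: members go to different blocks, giving {C,D} and {B}.
Refine {A,I} on symbol a: members go to different blocks, giving {A} and {I}.
No further refinement is possible. Final partition (6 blocks): {C,D} | {A} | {E,J} | {F,G,K} | {B} | {I}.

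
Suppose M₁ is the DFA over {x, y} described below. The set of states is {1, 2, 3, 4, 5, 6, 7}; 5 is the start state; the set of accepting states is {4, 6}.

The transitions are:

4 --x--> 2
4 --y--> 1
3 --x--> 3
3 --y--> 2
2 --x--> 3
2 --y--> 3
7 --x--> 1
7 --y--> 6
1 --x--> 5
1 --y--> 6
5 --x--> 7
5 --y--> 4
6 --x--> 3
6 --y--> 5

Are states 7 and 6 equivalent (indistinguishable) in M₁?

P0 = {4,6} | {1,2,3,5,7}.
Refine {1,2,3,5,7} on symbol y: members go to different blocks, giving {1,5,7} and {2,3}.
Stable partition: {4,6} | {1,5,7} | {2,3} — 3 equivalence classes.
7 and 6 end up in different blocks, so they are distinguishable. For instance, the string 'ε' is accepted from only 6.

No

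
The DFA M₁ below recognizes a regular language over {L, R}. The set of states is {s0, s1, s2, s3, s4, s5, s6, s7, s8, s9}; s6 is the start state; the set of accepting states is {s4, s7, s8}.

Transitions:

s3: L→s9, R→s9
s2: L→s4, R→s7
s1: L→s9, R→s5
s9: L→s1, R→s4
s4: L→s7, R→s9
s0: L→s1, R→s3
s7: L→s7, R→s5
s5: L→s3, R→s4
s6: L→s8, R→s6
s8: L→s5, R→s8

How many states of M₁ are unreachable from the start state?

Starting at s6 and following transitions, the reachable set is {s1, s3, s4, s5, s6, s7, s8, s9}. That leaves s0, s2 unreachable — 2 in total.

2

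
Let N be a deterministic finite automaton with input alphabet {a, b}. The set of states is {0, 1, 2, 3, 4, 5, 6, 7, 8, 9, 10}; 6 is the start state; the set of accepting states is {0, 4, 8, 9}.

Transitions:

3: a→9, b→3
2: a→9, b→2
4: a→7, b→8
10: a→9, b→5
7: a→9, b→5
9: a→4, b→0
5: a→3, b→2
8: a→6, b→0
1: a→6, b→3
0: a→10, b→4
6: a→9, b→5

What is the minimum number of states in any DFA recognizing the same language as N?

5

States {1} cannot be reached from the start state, so discard them.
Initial partition by acceptance: {0,4,8,9} | {2,3,5,6,7,10}.
Refine {0,4,8,9} on symbol a: members go to different blocks, giving {0,4,8} and {9}.
Refine {2,3,5,6,7,10} on symbol a: members go to different blocks, giving {2,3,6,7,10} and {5}.
Split {2,3,6,7,10} by δ(·,b) → {6,7,10} and {2,3}.
The partition is now stable with 5 blocks: {0,4,8} | {6,7,10} | {9} | {5} | {2,3}.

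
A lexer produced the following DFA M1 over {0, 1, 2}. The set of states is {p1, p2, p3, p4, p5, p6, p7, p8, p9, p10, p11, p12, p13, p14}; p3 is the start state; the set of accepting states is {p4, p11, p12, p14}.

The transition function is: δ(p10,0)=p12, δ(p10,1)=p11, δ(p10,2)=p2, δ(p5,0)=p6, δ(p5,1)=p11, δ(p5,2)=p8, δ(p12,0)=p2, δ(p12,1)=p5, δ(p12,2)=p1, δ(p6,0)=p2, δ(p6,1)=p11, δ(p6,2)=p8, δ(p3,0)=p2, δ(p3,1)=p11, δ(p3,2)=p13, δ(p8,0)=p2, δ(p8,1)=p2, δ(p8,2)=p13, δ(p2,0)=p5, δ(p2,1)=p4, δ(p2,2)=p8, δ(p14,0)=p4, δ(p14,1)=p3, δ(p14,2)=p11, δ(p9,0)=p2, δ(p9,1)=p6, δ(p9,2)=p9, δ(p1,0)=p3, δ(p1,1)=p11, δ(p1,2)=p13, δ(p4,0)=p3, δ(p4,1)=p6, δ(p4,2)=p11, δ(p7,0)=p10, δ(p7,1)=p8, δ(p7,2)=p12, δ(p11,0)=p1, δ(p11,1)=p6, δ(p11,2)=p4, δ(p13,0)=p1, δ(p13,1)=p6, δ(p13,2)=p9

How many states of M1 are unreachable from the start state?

4

No path from p3 leads to p7, p10, p12, p14; the other 10 states are all reachable.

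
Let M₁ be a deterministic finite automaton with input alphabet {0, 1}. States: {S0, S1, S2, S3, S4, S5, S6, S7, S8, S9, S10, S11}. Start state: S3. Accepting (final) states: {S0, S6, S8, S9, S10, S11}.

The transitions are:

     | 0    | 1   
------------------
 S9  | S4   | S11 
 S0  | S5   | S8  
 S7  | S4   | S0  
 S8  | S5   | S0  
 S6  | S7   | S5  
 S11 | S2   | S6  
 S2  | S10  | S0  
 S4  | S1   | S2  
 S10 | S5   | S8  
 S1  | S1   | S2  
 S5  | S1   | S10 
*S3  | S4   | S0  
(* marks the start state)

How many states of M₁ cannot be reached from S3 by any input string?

4

No path from S3 leads to S6, S7, S9, S11; the other 8 states are all reachable.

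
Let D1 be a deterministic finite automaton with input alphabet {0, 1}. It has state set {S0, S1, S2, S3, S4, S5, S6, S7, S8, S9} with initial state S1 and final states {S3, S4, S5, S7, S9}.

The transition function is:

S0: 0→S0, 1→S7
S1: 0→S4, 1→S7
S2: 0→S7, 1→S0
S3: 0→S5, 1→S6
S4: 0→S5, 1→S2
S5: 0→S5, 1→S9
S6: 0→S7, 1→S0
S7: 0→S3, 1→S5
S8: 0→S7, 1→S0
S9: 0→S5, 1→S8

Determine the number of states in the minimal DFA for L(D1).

Every state is reachable, so we keep all 10.
P0 = {S3,S4,S5,S7,S9} | {S0,S1,S2,S6,S8}.
Refine {S3,S4,S5,S7,S9} on symbol 1: members go to different blocks, giving {S3,S4,S9} and {S5,S7}.
On input 0, block {S0,S1,S2,S6,S8} splits into {S2,S6,S8} and {S0} and {S1}.
Split {S5,S7} by δ(·,0) → {S5} and {S7}.
The partition is now stable with 6 blocks: {S3,S4,S9} | {S2,S6,S8} | {S5} | {S0} | {S1} | {S7}.

6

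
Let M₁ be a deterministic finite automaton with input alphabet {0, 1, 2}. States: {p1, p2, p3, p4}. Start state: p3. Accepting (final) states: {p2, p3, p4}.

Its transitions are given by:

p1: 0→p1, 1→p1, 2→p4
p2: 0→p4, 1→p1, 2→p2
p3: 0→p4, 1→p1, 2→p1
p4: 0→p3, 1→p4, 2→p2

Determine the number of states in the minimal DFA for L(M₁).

4

Initial partition by acceptance: {p2,p3,p4} | {p1}.
Split {p2,p3,p4} by δ(·,1) → {p2,p3} and {p4}.
Split {p2,p3} by δ(·,2) → {p2} and {p3}.
The partition is now stable with 4 blocks: {p2} | {p1} | {p4} | {p3}.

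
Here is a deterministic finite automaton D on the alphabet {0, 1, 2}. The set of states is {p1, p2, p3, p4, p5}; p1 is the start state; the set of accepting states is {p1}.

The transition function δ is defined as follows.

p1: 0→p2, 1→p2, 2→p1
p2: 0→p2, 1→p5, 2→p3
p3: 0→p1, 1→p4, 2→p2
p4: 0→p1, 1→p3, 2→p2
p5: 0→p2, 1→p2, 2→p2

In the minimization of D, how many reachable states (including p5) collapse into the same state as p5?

P0 = {p1} | {p2,p3,p4,p5}.
Refine {p2,p3,p4,p5} on symbol 0: members go to different blocks, giving {p2,p5} and {p3,p4}.
Refine {p2,p5} on symbol 2: members go to different blocks, giving {p2} and {p5}.
Stable partition: {p1} | {p2} | {p3,p4} | {p5} — 4 equivalence classes.
State p5 belongs to the block {p5}, which has 1 states.

1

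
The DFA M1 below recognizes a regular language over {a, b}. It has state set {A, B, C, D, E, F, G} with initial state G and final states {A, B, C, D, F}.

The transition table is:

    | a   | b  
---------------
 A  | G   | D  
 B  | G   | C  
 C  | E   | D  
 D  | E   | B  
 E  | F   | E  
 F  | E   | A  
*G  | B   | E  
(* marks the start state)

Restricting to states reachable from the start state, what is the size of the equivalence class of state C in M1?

P0 = {A,B,C,D,F} | {E,G}.
No further refinement is possible. Final partition (2 blocks): {A,B,C,D,F} | {E,G}.
The equivalence class containing C is {A,B,C,D,F}, of size 5.

5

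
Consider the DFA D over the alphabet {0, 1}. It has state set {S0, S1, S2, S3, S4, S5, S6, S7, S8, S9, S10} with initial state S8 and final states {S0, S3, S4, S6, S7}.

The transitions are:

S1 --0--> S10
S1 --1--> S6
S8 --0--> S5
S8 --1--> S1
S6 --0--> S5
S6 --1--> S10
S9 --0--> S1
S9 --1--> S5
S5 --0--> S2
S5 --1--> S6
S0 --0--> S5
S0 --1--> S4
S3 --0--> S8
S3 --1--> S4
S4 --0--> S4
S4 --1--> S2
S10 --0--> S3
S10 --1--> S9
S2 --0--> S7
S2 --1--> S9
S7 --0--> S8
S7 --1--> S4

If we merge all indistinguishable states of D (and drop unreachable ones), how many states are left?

6

Reachable states from the start: {S1,S2,S3,S4,S5,S6,S7,S8,S9,S10}. Unreachable: {S0} — drop them.
Initial partition by acceptance: {S3,S4,S6,S7} | {S1,S2,S5,S8,S9,S10}.
On input 0, block {S3,S4,S6,S7} splits into {S3,S6,S7} and {S4}.
Refine {S3,S6,S7} on symbol 1: members go to different blocks, giving {S3,S7} and {S6}.
On input 0, block {S1,S2,S5,S8,S9,S10} splits into {S1,S5,S8,S9} and {S2,S10}.
Split {S1,S5,S8,S9} by δ(·,0) → {S1,S5} and {S8,S9}.
Stable partition: {S3,S7} | {S1,S5} | {S4} | {S6} | {S2,S10} | {S8,S9} — 6 equivalence classes.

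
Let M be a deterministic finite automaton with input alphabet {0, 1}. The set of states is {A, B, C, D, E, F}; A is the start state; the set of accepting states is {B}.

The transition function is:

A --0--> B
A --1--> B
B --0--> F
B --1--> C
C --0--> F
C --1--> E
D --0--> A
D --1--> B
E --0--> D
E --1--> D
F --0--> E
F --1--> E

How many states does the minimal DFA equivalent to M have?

Initial partition by acceptance: {B} | {A,C,D,E,F}.
Split {A,C,D,E,F} by δ(·,0) → {C,D,E,F} and {A}.
Refine {C,D,E,F} on symbol 0: members go to different blocks, giving {C,E,F} and {D}.
Refine {C,E,F} on symbol 0: members go to different blocks, giving {C,F} and {E}.
On input 0, block {C,F} splits into {C} and {F}.
No further refinement is possible. Final partition (6 blocks): {B} | {C} | {A} | {D} | {E} | {F}.

6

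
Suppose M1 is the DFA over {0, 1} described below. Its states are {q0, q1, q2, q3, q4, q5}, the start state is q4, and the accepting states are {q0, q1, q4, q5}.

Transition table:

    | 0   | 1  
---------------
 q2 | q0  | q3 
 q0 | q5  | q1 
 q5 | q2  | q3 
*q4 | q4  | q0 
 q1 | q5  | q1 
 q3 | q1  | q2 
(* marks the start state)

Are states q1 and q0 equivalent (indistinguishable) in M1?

Yes

Initial partition by acceptance: {q0,q1,q4,q5} | {q2,q3}.
Refine {q0,q1,q4,q5} on symbol 0: members go to different blocks, giving {q0,q1,q4} and {q5}.
On input 0, block {q0,q1,q4} splits into {q0,q1} and {q4}.
Stable partition: {q0,q1} | {q2,q3} | {q5} | {q4} — 4 equivalence classes.
q1 and q0 lie in the same block of the stable partition, so they are equivalent — no string distinguishes them.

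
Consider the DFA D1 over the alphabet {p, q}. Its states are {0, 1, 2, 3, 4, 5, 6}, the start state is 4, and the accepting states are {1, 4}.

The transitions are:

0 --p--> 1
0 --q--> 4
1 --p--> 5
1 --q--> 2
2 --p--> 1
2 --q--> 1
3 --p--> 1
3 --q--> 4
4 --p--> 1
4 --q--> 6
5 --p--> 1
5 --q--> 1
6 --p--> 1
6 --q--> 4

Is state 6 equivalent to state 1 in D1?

No

First remove the unreachable states {0,3}; 5 states remain.
Initial partition by acceptance: {1,4} | {2,5,6}.
On input p, block {1,4} splits into {1} and {4}.
Refine {2,5,6} on symbol q: members go to different blocks, giving {2,5} and {6}.
The partition is now stable with 4 blocks: {1} | {2,5} | {4} | {6}.
6 and 1 end up in different blocks, so they are distinguishable. For instance, the string 'ε' is accepted from only 1.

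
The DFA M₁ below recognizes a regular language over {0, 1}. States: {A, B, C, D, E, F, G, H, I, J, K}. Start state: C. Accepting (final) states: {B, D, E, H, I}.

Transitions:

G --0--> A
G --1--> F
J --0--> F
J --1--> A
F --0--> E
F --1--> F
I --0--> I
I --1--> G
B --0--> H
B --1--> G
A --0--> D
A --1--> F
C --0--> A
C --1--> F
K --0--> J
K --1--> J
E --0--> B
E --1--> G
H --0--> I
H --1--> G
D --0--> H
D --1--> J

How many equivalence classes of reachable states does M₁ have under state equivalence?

States {K} cannot be reached from the start state, so discard them.
Initial partition by acceptance: {B,D,E,H,I} | {A,C,F,G,J}.
Refine {A,C,F,G,J} on symbol 0: members go to different blocks, giving {C,G,J} and {A,F}.
No further refinement is possible. Final partition (3 blocks): {B,D,E,H,I} | {C,G,J} | {A,F}.

3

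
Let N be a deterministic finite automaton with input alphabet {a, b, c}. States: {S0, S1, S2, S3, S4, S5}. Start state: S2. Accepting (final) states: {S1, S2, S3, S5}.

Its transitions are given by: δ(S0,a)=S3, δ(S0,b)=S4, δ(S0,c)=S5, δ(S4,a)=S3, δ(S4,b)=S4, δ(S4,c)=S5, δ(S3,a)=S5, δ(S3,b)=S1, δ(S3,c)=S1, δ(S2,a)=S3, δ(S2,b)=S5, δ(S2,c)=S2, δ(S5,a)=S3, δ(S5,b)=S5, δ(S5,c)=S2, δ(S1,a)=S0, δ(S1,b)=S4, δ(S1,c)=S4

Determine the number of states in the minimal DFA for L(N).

4

All states are reachable from the start state.
P0 = {S1,S2,S3,S5} | {S0,S4}.
Refine {S1,S2,S3,S5} on symbol a: members go to different blocks, giving {S2,S3,S5} and {S1}.
Split {S2,S3,S5} by δ(·,b) → {S2,S5} and {S3}.
No further refinement is possible. Final partition (4 blocks): {S2,S5} | {S0,S4} | {S1} | {S3}.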